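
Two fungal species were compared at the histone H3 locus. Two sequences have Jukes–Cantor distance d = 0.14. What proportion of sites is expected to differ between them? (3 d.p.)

p = (3/4)(1 − e^(−4d/3)) = 0.75 × (1 − e^(-0.186667)) = 0.75 × (1 − 0.829720) = 0.127710.

0.128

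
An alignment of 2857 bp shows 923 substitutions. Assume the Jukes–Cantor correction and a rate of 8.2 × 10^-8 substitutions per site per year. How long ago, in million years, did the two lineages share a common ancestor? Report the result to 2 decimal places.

p = 923/2857 ≈ 0.323066.
d = −(3/4) ln(1 − 4p/3) = −0.75 ln(1 − 0.430755) = −0.75 ln(0.569245)
  = −0.75 × (-0.563444) = 0.422583 substitutions/site.
Under a molecular clock d = 2μt, so t = d/(2μ) = 0.422583 / (2 × 8.2 × 10^-8) = 2.58 million years.

2.58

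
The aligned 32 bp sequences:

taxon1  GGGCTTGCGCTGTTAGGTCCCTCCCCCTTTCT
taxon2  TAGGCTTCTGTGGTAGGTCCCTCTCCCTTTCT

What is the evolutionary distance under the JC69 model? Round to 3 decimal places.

0.353

The sequences differ at 9 of 32 sites (1, 2, 4, 5, 7, 9, 10, 13, 24), so p = 9/32 = 0.28125.
d = −(3/4) ln(1 − 4p/3) = −0.75 ln(1 − 0.375) = −0.75 ln(0.625)
  = −0.75 × (-0.470004) = 0.352503 substitutions/site.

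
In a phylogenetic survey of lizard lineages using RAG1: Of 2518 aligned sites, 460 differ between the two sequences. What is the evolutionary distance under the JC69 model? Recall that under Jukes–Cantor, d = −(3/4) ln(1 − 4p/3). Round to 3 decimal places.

p = 460/2518 ≈ 0.182685.
d = −(3/4) ln(1 − 4p/3) = −0.75 ln(1 − 0.24358) = −0.75 ln(0.75642)
  = −0.75 × (-0.279159) = 0.209369 substitutions/site.

0.209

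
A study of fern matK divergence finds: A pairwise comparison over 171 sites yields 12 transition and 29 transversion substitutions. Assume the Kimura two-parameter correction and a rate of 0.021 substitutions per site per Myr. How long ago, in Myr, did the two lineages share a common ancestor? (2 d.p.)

6.88

P = 12/171 ≈ 0.070175 and Q = 29/171 ≈ 0.169591.
Under the Kimura two-parameter model, d = −½ ln(1 − 2P − Q) − ¼ ln(1 − 2Q).
1 − 2P − Q = 0.690059, giving −½ ln(0.690059) = 0.185489.
1 − 2Q = 0.660818, giving −¼ ln(0.660818) = 0.103569.
d = 0.185489 + 0.103569 = 0.289058.
Under a molecular clock d = 2μt, so t = d/(2μ) = 0.289058 / (2 × 0.021) = 6.88 Myr.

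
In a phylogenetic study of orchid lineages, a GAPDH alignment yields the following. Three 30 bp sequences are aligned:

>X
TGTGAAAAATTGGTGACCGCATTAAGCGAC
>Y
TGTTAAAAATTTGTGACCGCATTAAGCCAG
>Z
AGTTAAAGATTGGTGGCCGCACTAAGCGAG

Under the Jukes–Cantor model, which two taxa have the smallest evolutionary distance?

X–Y: 4/30 differ, p = 0.133, d = 0.147.
X–Z: 6/30 differ, p = 0.200, d = 0.233.
Y–Z: 6/30 differ, p = 0.200, d = 0.233.
The smallest distance is between X and Y.

X and Y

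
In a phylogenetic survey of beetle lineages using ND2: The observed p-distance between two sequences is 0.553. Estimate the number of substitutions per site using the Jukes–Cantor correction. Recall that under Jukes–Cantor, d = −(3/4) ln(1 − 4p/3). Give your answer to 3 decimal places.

d = −(3/4) ln(1 − 4p/3) = −0.75 ln(1 − 0.737333) = −0.75 ln(0.262667)
  = −0.75 × (-1.336868) = 1.002651 substitutions/site.

1.003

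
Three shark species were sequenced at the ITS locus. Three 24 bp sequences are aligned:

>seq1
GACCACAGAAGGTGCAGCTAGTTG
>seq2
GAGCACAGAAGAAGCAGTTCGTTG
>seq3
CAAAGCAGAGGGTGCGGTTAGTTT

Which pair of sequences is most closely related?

seq1–seq2: 5/24 differ, p = 0.208, d = 0.244.
seq1–seq3: 8/24 differ, p = 0.333, d = 0.441.
seq2–seq3: 10/24 differ, p = 0.417, d = 0.608.
The smallest distance is between seq1 and seq2.

seq1 and seq2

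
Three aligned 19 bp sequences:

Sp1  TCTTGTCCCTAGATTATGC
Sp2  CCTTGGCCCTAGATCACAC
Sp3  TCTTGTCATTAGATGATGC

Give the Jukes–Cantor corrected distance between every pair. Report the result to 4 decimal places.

Sp1–Sp2: 5/19 sites differ → p ≈ 0.263158, d = −0.75 ln(1 − 0.350877) = 0.324100 ≈ 0.3241.
Sp1–Sp3: 3/19 sites differ → p ≈ 0.157895, d = −0.75 ln(1 − 0.210527) = 0.177292 ≈ 0.1773.
Sp2–Sp3: 7/19 sites differ → p ≈ 0.368421, d = −0.75 ln(1 − 0.491228) = 0.506816 ≈ 0.5068.

d(Sp1,Sp2) = 0.3241, d(Sp1,Sp3) = 0.1773, d(Sp2,Sp3) = 0.5068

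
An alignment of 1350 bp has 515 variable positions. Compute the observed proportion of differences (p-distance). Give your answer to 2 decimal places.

p = 515/1350 = 0.381481… ≈ 0.38 (to 2 d.p.).

0.38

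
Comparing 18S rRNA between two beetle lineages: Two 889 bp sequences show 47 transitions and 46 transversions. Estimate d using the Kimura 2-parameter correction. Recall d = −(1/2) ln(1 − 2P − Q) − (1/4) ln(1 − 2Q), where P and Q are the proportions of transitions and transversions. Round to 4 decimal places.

P = 47/889 ≈ 0.052868 and Q = 46/889 ≈ 0.051744.
Under the Kimura two-parameter model, d = −½ ln(1 − 2P − Q) − ¼ ln(1 − 2Q).
1 − 2P − Q = 0.84252, giving −½ ln(0.84252) = 0.085679.
1 − 2Q = 0.896512, giving −¼ ln(0.896512) = 0.027311.
d = 0.085679 + 0.027311 = 0.112990.

0.1130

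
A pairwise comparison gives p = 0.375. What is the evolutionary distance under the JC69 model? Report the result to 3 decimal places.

d = −(3/4) ln(1 − 4p/3) = −0.75 ln(1 − 0.5) = −0.75 ln(0.5)
  = −0.75 × (-0.693147) = 0.519860 substitutions/site.

0.520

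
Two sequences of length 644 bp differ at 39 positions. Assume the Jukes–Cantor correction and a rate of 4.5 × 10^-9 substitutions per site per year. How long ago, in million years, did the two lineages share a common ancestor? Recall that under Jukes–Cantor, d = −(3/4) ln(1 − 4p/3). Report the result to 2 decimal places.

p = 39/644 ≈ 0.060559.
d = −(3/4) ln(1 − 4p/3) = −0.75 ln(1 − 0.080745) = −0.75 ln(0.919255)
  = −0.75 × (-0.084192) = 0.063144 substitutions/site.
Under a molecular clock d = 2μt, so t = d/(2μ) = 0.063144 / (2 × 4.5 × 10^-9) = 7.02 million years.

7.02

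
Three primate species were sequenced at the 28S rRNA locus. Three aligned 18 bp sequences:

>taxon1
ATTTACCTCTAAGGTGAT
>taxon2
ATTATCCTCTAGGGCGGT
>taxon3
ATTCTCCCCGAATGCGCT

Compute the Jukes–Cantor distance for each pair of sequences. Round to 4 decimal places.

d(taxon1,taxon2) = 0.3470, d(taxon1,taxon3) = 0.5482, d(taxon2,taxon3) = 0.4408

taxon1–taxon2: 5/18 sites differ → p ≈ 0.277778, d = −0.75 ln(1 − 0.370371) = 0.346968 ≈ 0.3470.
taxon1–taxon3: 7/18 sites differ → p ≈ 0.388889, d = −0.75 ln(1 − 0.518519) = 0.548166 ≈ 0.5482.
taxon2–taxon3: 6/18 sites differ → p ≈ 0.333333, d = −0.75 ln(1 − 0.444444) = 0.440839 ≈ 0.4408.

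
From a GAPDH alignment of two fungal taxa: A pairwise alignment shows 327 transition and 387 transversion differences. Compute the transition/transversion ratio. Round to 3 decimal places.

0.845

R = 327/387 = 0.844961… ≈ 0.845 (to 3 d.p.).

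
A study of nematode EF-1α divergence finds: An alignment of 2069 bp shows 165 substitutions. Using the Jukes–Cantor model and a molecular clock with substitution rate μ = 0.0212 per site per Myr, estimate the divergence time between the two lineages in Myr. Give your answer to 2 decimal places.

1.99

p = 165/2069 ≈ 0.079749.
d = −(3/4) ln(1 − 4p/3) = −0.75 ln(1 − 0.106332) = −0.75 ln(0.893668)
  = −0.75 × (-0.112421) = 0.084316 substitutions/site.
Under a molecular clock d = 2μt, so t = d/(2μ) = 0.084316 / (2 × 0.0212) = 1.99 Myr.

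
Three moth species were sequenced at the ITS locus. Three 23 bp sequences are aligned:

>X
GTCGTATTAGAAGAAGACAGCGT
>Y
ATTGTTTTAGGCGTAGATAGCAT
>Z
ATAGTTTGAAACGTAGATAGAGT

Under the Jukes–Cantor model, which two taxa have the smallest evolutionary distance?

X–Y: 8/23 differ, p = 0.348, d = 0.467.
X–Z: 9/23 differ, p = 0.391, d = 0.553.
Y–Z: 6/23 differ, p = 0.261, d = 0.321.
The smallest distance is between Y and Z.

Y and Z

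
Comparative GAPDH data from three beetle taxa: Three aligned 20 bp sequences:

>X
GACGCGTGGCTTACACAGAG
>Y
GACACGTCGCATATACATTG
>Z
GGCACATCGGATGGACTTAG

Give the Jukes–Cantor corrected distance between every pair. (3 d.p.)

X–Y: 6/20 sites differ → p = 0.3, d = −0.75 ln(1 − 0.4) = 0.383119 ≈ 0.383.
X–Z: 10/20 sites differ → p = 0.5, d = −0.75 ln(1 − 0.666667) = 0.823960 ≈ 0.824.
Y–Z: 7/20 sites differ → p = 0.35, d = −0.75 ln(1 − 0.466667) = 0.471457 ≈ 0.471.

d(X,Y) = 0.383, d(X,Z) = 0.824, d(Y,Z) = 0.471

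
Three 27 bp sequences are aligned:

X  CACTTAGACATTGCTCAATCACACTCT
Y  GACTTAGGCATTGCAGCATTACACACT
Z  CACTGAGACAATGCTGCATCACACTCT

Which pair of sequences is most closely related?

X and Z

X–Y: 7/27 differ, p = 0.259, d = 0.318.
X–Z: 4/27 differ, p = 0.148, d = 0.165.
Y–Z: 7/27 differ, p = 0.259, d = 0.318.
The smallest distance is between X and Z.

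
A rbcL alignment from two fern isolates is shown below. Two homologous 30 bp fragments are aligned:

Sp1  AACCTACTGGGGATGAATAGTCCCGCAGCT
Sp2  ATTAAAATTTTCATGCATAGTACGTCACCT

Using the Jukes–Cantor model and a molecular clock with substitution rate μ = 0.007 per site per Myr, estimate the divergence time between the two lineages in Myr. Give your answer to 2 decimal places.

The sequences differ at 14 of 30 sites, so p = 14/30 ≈ 0.466667.
d = −(3/4) ln(1 − 4p/3) = −0.75 ln(1 − 0.622223) = −0.75 ln(0.377777)
  = −0.75 × (-0.973451) = 0.730088 substitutions/site.
Under a molecular clock d = 2μt, so t = d/(2μ) = 0.730088 / (2 × 0.007) = 52.15 Myr.

52.15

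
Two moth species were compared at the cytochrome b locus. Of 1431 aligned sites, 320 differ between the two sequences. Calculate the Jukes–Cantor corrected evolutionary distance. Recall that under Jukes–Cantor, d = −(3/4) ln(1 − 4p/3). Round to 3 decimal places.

0.266

p = 320/1431 ≈ 0.22362.
d = −(3/4) ln(1 − 4p/3) = −0.75 ln(1 − 0.29816) = −0.75 ln(0.70184)
  = −0.75 × (-0.354050) = 0.265538 substitutions/site.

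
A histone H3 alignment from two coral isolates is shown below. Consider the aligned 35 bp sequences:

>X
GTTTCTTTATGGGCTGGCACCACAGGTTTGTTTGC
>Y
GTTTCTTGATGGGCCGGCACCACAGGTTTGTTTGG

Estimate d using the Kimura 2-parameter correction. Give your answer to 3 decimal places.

0.091

Of 35 sites, 1 differences are transitions and 2 are transversions, so P = 1/35 ≈ 0.028571 and Q = 2/35 ≈ 0.057143.
Under the Kimura two-parameter model, d = −½ ln(1 − 2P − Q) − ¼ ln(1 − 2Q).
1 − 2P − Q = 0.885715, giving −½ ln(0.885715) = 0.060680.
1 − 2Q = 0.885714, giving −¼ ln(0.885714) = 0.030340.
d = 0.060680 + 0.030340 = 0.091020.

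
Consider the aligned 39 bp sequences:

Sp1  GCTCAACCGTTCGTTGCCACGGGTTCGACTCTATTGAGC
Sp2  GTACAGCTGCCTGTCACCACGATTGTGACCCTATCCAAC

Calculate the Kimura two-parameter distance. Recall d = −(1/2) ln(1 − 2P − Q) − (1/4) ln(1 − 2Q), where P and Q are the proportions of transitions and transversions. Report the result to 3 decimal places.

Of 39 sites, 13 differences are transitions and 4 are transversions, so P = 13/39 ≈ 0.333333 and Q = 4/39 ≈ 0.102564.
Under the Kimura two-parameter model, d = −½ ln(1 − 2P − Q) − ¼ ln(1 − 2Q).
1 − 2P − Q = 0.23077, giving −½ ln(0.23077) = 0.733167.
1 − 2Q = 0.794872, giving −¼ ln(0.794872) = 0.057394.
d = 0.733167 + 0.057394 = 0.790561.

0.791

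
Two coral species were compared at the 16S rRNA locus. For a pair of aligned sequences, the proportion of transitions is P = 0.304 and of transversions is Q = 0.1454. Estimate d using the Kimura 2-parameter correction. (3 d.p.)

0.786

Under the Kimura two-parameter model, d = −½ ln(1 − 2P − Q) − ¼ ln(1 − 2Q).
1 − 2P − Q = 0.2466, giving −½ ln(0.2466) = 0.699994.
1 − 2Q = 0.7092, giving −¼ ln(0.7092) = 0.085904.
d = 0.699994 + 0.085904 = 0.785898.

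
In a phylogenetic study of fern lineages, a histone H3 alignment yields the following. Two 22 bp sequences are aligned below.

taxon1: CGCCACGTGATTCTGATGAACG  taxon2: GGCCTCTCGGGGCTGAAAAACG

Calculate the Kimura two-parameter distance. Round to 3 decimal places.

0.591

Of 22 sites, 3 differences are transitions and 6 are transversions, so P = 3/22 ≈ 0.136364 and Q = 6/22 ≈ 0.272727.
Under the Kimura two-parameter model, d = −½ ln(1 − 2P − Q) − ¼ ln(1 − 2Q).
1 − 2P − Q = 0.454545, giving −½ ln(0.454545) = 0.394229.
1 − 2Q = 0.454546, giving −¼ ln(0.454546) = 0.197114.
d = 0.394229 + 0.197114 = 0.591343.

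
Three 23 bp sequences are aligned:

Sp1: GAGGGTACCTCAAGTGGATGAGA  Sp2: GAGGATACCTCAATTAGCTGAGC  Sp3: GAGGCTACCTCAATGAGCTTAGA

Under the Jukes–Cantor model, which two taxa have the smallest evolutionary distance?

Sp1–Sp2: 5/23 differ, p = 0.217, d = 0.257.
Sp1–Sp3: 6/23 differ, p = 0.261, d = 0.321.
Sp2–Sp3: 4/23 differ, p = 0.174, d = 0.198.
The smallest distance is between Sp2 and Sp3.

Sp2 and Sp3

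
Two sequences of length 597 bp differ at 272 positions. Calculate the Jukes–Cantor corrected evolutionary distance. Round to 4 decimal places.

0.7014

p = 272/597 ≈ 0.455611.
d = −(3/4) ln(1 − 4p/3) = −0.75 ln(1 − 0.607481) = −0.75 ln(0.392519)
  = −0.75 × (-0.935170) = 0.701378 substitutions/site.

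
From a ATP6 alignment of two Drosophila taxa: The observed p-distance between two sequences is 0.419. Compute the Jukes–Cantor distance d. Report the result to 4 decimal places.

0.6135

d = −(3/4) ln(1 − 4p/3) = −0.75 ln(1 − 0.558667) = −0.75 ln(0.441333)
  = −0.75 × (-0.817956) = 0.613467 substitutions/site.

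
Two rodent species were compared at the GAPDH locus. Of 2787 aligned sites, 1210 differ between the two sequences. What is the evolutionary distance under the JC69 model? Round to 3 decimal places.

p = 1210/2787 ≈ 0.434159.
d = −(3/4) ln(1 − 4p/3) = −0.75 ln(1 − 0.578879) = −0.75 ln(0.421121)
  = −0.75 × (-0.864835) = 0.648626 substitutions/site.

0.649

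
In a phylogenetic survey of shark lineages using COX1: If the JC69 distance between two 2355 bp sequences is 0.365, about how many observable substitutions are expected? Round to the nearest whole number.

681

Invert JC69: p = (3/4)(1 − e^(−4d/3)) = 0.75 × (1 − e^(-0.486667)) = 0.75 × (1 − 0.614672) = 0.288996.
Expected differing sites = pL ≈ 0.288996 × 2355 = 680.58558 ≈ 681.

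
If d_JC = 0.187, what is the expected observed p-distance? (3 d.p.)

p = (3/4)(1 − e^(−4d/3)) = 0.75 × (1 − e^(-0.249333)) = 0.75 × (1 − 0.779320) = 0.165510.

0.166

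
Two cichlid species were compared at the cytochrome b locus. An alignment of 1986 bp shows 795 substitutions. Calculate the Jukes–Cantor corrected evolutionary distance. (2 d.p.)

p = 795/1986 ≈ 0.400302.
d = −(3/4) ln(1 − 4p/3) = −0.75 ln(1 − 0.533736) = −0.75 ln(0.466264)
  = −0.75 × (-0.763003) = 0.572252 substitutions/site.

0.57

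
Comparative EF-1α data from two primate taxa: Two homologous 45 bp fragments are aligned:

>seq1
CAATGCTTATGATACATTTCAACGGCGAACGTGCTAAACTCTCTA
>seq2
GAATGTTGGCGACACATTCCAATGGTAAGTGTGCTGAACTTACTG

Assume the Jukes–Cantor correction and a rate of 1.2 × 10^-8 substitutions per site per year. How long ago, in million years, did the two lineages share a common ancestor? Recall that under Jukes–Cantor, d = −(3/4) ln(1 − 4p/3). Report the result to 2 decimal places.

The sequences differ at 16 of 45 sites, so p = 16/45 ≈ 0.355556.
d = −(3/4) ln(1 − 4p/3) = −0.75 ln(1 − 0.474075) = −0.75 ln(0.525925)
  = −0.75 × (-0.642597) = 0.481948 substitutions/site.
Under a molecular clock d = 2μt, so t = d/(2μ) = 0.481948 / (2 × 1.2 × 10^-8) = 20.08 million years.

20.08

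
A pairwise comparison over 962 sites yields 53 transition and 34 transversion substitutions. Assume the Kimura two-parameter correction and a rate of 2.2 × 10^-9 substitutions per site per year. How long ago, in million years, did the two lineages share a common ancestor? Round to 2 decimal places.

P = 53/962 ≈ 0.055094 and Q = 34/962 ≈ 0.035343.
Under the Kimura two-parameter model, d = −½ ln(1 − 2P − Q) − ¼ ln(1 − 2Q).
1 − 2P − Q = 0.854469, giving −½ ln(0.854469) = 0.078638.
1 − 2Q = 0.929314, giving −¼ ln(0.929314) = 0.018327.
d = 0.078638 + 0.018327 = 0.096965.
Under a molecular clock d = 2μt, so t = d/(2μ) = 0.096965 / (2 × 2.2 × 10^-9) = 22.04 million years.

22.04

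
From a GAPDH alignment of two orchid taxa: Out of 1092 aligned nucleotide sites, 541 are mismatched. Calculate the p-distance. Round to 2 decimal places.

p = 541/1092 = 0.495421… ≈ 0.50 (to 2 d.p.).

0.50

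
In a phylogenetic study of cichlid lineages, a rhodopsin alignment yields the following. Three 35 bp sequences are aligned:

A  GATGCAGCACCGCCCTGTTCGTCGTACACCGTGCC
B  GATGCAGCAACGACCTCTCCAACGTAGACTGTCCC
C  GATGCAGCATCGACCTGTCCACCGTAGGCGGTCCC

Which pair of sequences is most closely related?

B and C

A–B: 9/35 differ, p = 0.257, d = 0.315.
A–C: 9/35 differ, p = 0.257, d = 0.315.
B–C: 5/35 differ, p = 0.143, d = 0.158.
The smallest distance is between B and C.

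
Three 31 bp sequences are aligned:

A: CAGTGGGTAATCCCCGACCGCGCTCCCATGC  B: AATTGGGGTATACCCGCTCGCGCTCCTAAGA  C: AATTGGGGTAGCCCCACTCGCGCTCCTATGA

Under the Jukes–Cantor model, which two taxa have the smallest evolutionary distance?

B and C

A–B: 10/31 differ, p = 0.323, d = 0.422.
A–C: 10/31 differ, p = 0.323, d = 0.422.
B–C: 4/31 differ, p = 0.129, d = 0.142.
The smallest distance is between B and C.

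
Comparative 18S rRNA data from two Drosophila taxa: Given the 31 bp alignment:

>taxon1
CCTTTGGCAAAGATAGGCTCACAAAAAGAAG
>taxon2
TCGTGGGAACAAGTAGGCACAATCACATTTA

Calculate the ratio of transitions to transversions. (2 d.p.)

Transitions are A↔G and C↔T; transversions are all other mismatches.
Transitions: 4. Transversions: 12.
R = 4/12 = 0.333333… ≈ 0.33 (to 2 d.p.).

0.33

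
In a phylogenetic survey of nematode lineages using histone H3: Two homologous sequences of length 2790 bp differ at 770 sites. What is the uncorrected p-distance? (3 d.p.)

0.276

p = 770/2790 = 0.275985… ≈ 0.276 (to 3 d.p.).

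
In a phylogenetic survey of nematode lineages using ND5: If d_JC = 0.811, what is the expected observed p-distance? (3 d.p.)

p = (3/4)(1 − e^(−4d/3)) = 0.75 × (1 − e^(-1.081333)) = 0.75 × (1 − 0.339143) = 0.495643.

0.496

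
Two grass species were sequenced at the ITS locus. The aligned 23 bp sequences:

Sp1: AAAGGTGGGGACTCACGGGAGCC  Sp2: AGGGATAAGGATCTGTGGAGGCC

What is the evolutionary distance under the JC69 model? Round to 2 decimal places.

0.89

The sequences differ at 12 of 23 sites, so p = 12/23 ≈ 0.521739.
d = −(3/4) ln(1 − 4p/3) = −0.75 ln(1 − 0.695652) = −0.75 ln(0.304348)
  = −0.75 × (-1.189583) = 0.892187 substitutions/site.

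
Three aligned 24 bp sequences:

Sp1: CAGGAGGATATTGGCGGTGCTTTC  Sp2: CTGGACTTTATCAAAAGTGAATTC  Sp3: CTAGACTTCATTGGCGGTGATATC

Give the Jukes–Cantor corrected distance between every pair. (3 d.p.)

d(Sp1,Sp2) = 0.708, d(Sp1,Sp3) = 0.441, d(Sp2,Sp3) = 0.520

Sp1–Sp2: 11/24 sites differ → p ≈ 0.458333, d = −0.75 ln(1 − 0.611111) = 0.708346 ≈ 0.708.
Sp1–Sp3: 8/24 sites differ → p ≈ 0.333333, d = −0.75 ln(1 − 0.444444) = 0.440839 ≈ 0.441.
Sp2–Sp3: 9/24 sites differ → p = 0.375, d = −0.75 ln(1 − 0.5) = 0.519860 ≈ 0.520.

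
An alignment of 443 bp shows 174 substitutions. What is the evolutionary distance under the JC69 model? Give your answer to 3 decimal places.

0.556

p = 174/443 ≈ 0.392777.
d = −(3/4) ln(1 − 4p/3) = −0.75 ln(1 − 0.523703) = −0.75 ln(0.476297)
  = −0.75 × (-0.741714) = 0.556286 substitutions/site.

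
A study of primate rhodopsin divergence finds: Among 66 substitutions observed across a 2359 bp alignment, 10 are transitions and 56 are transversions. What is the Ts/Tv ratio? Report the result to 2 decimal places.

R = 10/56 = 0.178571… ≈ 0.18 (to 2 d.p.).

0.18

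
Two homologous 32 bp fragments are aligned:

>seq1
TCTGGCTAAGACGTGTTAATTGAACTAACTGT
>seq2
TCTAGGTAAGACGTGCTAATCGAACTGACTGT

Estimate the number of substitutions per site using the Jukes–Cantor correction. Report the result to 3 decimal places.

0.175

The sequences differ at 5 of 32 sites (4, 6, 16, 21, 27), so p = 5/32 = 0.15625.
d = −(3/4) ln(1 − 4p/3) = −0.75 ln(1 − 0.208333) = −0.75 ln(0.791667)
  = −0.75 × (-0.233614) = 0.175211 substitutions/site.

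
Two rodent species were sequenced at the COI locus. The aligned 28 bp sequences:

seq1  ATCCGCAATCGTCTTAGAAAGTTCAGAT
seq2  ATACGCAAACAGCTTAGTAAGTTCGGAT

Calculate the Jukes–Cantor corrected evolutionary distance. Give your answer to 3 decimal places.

The sequences differ at 6 of 28 sites (3, 9, 11, 12, 18, 25), so p = 6/28 ≈ 0.214286.
d = −(3/4) ln(1 − 4p/3) = −0.75 ln(1 − 0.285715) = −0.75 ln(0.714285)
  = −0.75 × (-0.336473) = 0.252355 substitutions/site.

0.252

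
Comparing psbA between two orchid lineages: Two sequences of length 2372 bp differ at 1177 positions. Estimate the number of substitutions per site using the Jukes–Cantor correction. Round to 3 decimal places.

0.813

p = 1177/2372 ≈ 0.496206.
d = −(3/4) ln(1 − 4p/3) = −0.75 ln(1 − 0.661608) = −0.75 ln(0.338392)
  = −0.75 × (-1.083550) = 0.812663 substitutions/site.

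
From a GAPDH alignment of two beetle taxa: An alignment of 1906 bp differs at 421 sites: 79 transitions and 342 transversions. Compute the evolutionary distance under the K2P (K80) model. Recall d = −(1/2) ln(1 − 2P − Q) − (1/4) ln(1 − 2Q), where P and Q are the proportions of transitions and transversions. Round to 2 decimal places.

0.26

P = 79/1906 ≈ 0.041448 and Q = 342/1906 ≈ 0.179433.
Under the Kimura two-parameter model, d = −½ ln(1 − 2P − Q) − ¼ ln(1 − 2Q).
1 − 2P − Q = 0.737671, giving −½ ln(0.737671) = 0.152129.
1 − 2Q = 0.641134, giving −¼ ln(0.641134) = 0.111129.
d = 0.152129 + 0.111129 = 0.263258.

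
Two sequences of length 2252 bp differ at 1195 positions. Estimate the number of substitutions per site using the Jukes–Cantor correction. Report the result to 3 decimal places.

p = 1195/2252 ≈ 0.530639.
d = −(3/4) ln(1 − 4p/3) = −0.75 ln(1 − 0.707519) = −0.75 ln(0.292481)
  = −0.75 × (-1.229356) = 0.922017 substitutions/site.

0.922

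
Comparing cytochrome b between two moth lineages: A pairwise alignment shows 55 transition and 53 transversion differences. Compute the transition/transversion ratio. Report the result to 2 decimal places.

R = 55/53 = 1.037735… ≈ 1.04 (to 2 d.p.).

1.04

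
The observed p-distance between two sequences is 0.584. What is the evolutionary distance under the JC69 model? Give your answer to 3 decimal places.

1.131

d = −(3/4) ln(1 − 4p/3) = −0.75 ln(1 − 0.778667) = −0.75 ln(0.221333)
  = −0.75 × (-1.508087) = 1.131065 substitutions/site.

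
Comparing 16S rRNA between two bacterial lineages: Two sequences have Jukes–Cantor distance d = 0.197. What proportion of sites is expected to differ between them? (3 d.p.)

0.173

p = (3/4)(1 − e^(−4d/3)) = 0.75 × (1 − e^(-0.262667)) = 0.75 × (1 − 0.768998) = 0.173252.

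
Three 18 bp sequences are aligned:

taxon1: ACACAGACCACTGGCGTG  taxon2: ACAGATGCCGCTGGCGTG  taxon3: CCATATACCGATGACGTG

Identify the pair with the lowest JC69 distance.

taxon1 and taxon2

taxon1–taxon2: 4/18 differ, p = 0.222, d = 0.264.
taxon1–taxon3: 6/18 differ, p = 0.333, d = 0.441.
taxon2–taxon3: 5/18 differ, p = 0.278, d = 0.347.
The smallest distance is between taxon1 and taxon2.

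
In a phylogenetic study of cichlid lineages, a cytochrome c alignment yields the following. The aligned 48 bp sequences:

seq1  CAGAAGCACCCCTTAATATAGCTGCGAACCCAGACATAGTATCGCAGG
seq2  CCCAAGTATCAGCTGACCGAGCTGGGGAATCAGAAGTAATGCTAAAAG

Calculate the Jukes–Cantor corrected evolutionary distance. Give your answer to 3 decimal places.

0.824

The sequences differ at 24 of 48 sites, so p = 24/48 = 0.5.
d = −(3/4) ln(1 − 4p/3) = −0.75 ln(1 − 0.666667) = −0.75 ln(0.333333)
  = −0.75 × (-1.098613) = 0.823960 substitutions/site.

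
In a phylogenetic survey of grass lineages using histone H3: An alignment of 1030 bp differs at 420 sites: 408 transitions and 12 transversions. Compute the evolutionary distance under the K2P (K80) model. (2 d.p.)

0.82

P = 408/1030 ≈ 0.396117 and Q = 12/1030 ≈ 0.01165.
Under the Kimura two-parameter model, d = −½ ln(1 − 2P − Q) − ¼ ln(1 − 2Q).
1 − 2P − Q = 0.196116, giving −½ ln(0.196116) = 0.814524.
1 − 2Q = 0.9767, giving −¼ ln(0.9767) = 0.005894.
d = 0.814524 + 0.005894 = 0.820418.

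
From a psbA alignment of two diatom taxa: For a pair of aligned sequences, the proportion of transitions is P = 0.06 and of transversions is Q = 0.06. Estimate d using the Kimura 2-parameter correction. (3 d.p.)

Under the Kimura two-parameter model, d = −½ ln(1 − 2P − Q) − ¼ ln(1 − 2Q).
1 − 2P − Q = 0.82, giving −½ ln(0.82) = 0.099225.
1 − 2Q = 0.88, giving −¼ ln(0.88) = 0.031958.
d = 0.099225 + 0.031958 = 0.131183.

0.131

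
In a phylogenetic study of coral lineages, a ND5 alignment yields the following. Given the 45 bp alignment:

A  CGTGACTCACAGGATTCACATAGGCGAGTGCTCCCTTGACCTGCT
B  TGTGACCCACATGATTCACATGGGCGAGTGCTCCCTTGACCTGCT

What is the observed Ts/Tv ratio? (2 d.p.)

3.00

Transitions are A↔G and C↔T; transversions are all other mismatches.
Transitions: 3. Transversions: 1.
R = 3/1 = 3.00.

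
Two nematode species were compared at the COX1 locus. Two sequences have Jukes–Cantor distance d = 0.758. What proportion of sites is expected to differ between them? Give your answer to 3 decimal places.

0.477

p = (3/4)(1 − e^(−4d/3)) = 0.75 × (1 − e^(-1.010667)) = 0.75 × (1 − 0.363976) = 0.477018.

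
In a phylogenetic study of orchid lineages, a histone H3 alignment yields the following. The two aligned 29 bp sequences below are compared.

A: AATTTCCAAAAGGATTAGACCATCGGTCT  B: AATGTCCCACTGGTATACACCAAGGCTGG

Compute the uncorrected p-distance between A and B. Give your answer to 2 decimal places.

0.41

The sequences differ at 12 of 29 positions.
p = 12/29 = 0.413793… ≈ 0.41 (to 2 d.p.).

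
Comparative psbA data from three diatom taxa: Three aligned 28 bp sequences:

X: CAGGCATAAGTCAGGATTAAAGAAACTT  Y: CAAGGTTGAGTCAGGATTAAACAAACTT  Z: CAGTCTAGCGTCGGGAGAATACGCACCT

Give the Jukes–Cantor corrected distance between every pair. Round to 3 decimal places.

X–Y: 5/28 sites differ → p ≈ 0.178571, d = −0.75 ln(1 − 0.238095) = 0.203950 ≈ 0.204.
X–Z: 13/28 sites differ → p ≈ 0.464286, d = −0.75 ln(1 − 0.619048) = 0.723811 ≈ 0.724.
Y–Z: 12/28 sites differ → p ≈ 0.428571, d = −0.75 ln(1 − 0.571428) = 0.635472 ≈ 0.635.

d(X,Y) = 0.204, d(X,Z) = 0.724, d(Y,Z) = 0.635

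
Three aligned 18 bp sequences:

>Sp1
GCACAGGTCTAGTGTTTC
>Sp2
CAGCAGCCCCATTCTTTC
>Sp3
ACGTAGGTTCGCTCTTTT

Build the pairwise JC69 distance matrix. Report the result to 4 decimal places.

Sp1–Sp2: 8/18 sites differ → p ≈ 0.444444, d = −0.75 ln(1 − 0.592592) = 0.673455 ≈ 0.6735.
Sp1–Sp3: 9/18 sites differ → p = 0.5, d = −0.75 ln(1 − 0.666667) = 0.823960 ≈ 0.8240.
Sp2–Sp3: 9/18 sites differ → p = 0.5, d = −0.75 ln(1 − 0.666667) = 0.823960 ≈ 0.8240.

d(Sp1,Sp2) = 0.6735, d(Sp1,Sp3) = 0.8240, d(Sp2,Sp3) = 0.8240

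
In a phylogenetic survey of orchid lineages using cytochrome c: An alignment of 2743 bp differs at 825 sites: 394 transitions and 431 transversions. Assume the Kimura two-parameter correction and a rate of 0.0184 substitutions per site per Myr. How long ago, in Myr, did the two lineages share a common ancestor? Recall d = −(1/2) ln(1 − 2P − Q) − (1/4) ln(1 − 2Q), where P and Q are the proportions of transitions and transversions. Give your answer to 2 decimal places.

P = 394/2743 ≈ 0.143638 and Q = 431/2743 ≈ 0.157127.
Under the Kimura two-parameter model, d = −½ ln(1 − 2P − Q) − ¼ ln(1 − 2Q).
1 − 2P − Q = 0.555597, giving −½ ln(0.555597) = 0.293856.
1 − 2Q = 0.685746, giving −¼ ln(0.685746) = 0.094312.
d = 0.293856 + 0.094312 = 0.388168.
Under a molecular clock d = 2μt, so t = d/(2μ) = 0.388168 / (2 × 0.0184) = 10.55 Myr.

10.55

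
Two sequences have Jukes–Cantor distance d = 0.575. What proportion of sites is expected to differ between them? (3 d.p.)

0.402

p = (3/4)(1 − e^(−4d/3)) = 0.75 × (1 − e^(-0.766667)) = 0.75 × (1 − 0.464559) = 0.401581.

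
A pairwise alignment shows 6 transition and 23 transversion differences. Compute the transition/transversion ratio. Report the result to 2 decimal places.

R = 6/23 = 0.260869… ≈ 0.26 (to 2 d.p.).

0.26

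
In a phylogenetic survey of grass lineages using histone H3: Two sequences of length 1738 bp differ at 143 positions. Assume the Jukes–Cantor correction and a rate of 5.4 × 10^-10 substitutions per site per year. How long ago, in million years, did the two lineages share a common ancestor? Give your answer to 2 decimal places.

80.70

p = 143/1738 ≈ 0.082278.
d = −(3/4) ln(1 − 4p/3) = −0.75 ln(1 − 0.109704) = −0.75 ln(0.890296)
  = −0.75 × (-0.116201) = 0.087151 substitutions/site.
Under a molecular clock d = 2μt, so t = d/(2μ) = 0.087151 / (2 × 5.4 × 10^-10) = 80.70 million years.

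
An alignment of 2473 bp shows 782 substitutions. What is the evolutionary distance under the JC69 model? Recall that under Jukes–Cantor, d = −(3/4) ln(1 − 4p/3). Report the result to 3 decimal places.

p = 782/2473 ≈ 0.316215.
d = −(3/4) ln(1 − 4p/3) = −0.75 ln(1 − 0.42162) = −0.75 ln(0.57838)
  = −0.75 × (-0.547524) = 0.410643 substitutions/site.

0.411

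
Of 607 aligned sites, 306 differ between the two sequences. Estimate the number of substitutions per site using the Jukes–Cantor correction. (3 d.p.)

p = 306/607 ≈ 0.504119.
d = −(3/4) ln(1 − 4p/3) = −0.75 ln(1 − 0.672159) = −0.75 ln(0.327841)
  = −0.75 × (-1.115227) = 0.836420 substitutions/site.

0.836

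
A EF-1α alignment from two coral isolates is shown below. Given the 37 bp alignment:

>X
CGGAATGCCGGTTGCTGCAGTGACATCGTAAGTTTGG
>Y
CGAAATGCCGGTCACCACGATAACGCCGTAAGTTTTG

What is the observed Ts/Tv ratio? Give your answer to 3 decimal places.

Transitions are A↔G and C↔T; transversions are all other mismatches.
Transitions: 10. Transversions: 1.
R = 10/1 = 10.000.

10.000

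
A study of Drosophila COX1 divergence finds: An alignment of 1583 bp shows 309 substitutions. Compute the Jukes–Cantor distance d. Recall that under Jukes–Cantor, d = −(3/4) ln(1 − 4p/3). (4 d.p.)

0.2261

p = 309/1583 ≈ 0.195199.
d = −(3/4) ln(1 − 4p/3) = −0.75 ln(1 − 0.260265) = −0.75 ln(0.739735)
  = −0.75 × (-0.301463) = 0.226097 substitutions/site.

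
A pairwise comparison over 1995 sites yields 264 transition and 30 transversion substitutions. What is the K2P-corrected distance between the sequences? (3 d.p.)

P = 264/1995 ≈ 0.132331 and Q = 30/1995 ≈ 0.015038.
Under the Kimura two-parameter model, d = −½ ln(1 − 2P − Q) − ¼ ln(1 − 2Q).
1 − 2P − Q = 0.7203, giving −½ ln(0.7203) = 0.164044.
1 − 2Q = 0.969924, giving −¼ ln(0.969924) = 0.007634.
d = 0.164044 + 0.007634 = 0.171678.

0.172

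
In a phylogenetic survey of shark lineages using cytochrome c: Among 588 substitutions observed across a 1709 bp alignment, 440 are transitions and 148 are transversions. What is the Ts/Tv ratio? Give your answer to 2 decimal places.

R = 440/148 = 2.972972… ≈ 2.97 (to 2 d.p.).

2.97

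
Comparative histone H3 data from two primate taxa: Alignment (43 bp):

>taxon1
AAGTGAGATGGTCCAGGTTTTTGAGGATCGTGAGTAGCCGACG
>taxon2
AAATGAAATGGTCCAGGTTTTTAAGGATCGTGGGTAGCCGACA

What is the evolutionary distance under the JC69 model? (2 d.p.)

The sequences differ at 5 of 43 sites (3, 7, 23, 33, 43), so p = 5/43 ≈ 0.116279.
d = −(3/4) ln(1 − 4p/3) = −0.75 ln(1 − 0.155039) = −0.75 ln(0.844961)
  = −0.75 × (-0.168465) = 0.126349 substitutions/site.

0.13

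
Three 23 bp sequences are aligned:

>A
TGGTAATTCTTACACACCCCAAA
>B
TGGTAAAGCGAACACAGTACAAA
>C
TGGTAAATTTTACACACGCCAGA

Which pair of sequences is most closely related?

A–B: 7/23 differ, p = 0.304, d = 0.390.
A–C: 4/23 differ, p = 0.174, d = 0.198.
B–C: 8/23 differ, p = 0.348, d = 0.467.
The smallest distance is between A and C.

A and C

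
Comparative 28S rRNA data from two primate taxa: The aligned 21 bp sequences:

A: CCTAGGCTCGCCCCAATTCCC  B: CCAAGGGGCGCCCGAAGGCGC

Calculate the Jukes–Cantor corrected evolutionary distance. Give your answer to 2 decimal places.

The sequences differ at 7 of 21 sites (3, 7, 8, 14, 17, 18, 20), so p = 7/21 ≈ 0.333333.
d = −(3/4) ln(1 − 4p/3) = −0.75 ln(1 − 0.444444) = −0.75 ln(0.555556)
  = −0.75 × (-0.587786) = 0.440840 substitutions/site.

0.44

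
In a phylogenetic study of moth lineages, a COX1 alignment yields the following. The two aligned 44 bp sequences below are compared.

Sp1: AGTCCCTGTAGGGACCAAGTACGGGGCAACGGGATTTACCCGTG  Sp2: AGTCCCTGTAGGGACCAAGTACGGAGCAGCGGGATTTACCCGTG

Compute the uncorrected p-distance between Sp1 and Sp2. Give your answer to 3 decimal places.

The sequences differ at 2 of 44 positions (sites 25, 29).
p = 2/44 = 0.045454… ≈ 0.045 (to 3 d.p.).

0.045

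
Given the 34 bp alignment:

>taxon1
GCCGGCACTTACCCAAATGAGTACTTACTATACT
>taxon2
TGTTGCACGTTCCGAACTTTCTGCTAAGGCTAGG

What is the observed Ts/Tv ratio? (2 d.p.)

Transitions are A↔G and C↔T; transversions are all other mismatches.
Transitions: 2. Transversions: 16.
R = 2/16 = 0.125 ≈ 0.13 (to 2 d.p.).

0.13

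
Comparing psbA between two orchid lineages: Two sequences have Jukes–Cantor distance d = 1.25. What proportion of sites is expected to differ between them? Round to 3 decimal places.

p = (3/4)(1 − e^(−4d/3)) = 0.75 × (1 − e^(-1.666667)) = 0.75 × (1 − 0.188876) = 0.608343.

0.608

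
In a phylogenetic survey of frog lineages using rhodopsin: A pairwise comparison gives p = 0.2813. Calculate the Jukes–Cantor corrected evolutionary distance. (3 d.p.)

0.353

d = −(3/4) ln(1 − 4p/3) = −0.75 ln(1 − 0.375067) = −0.75 ln(0.624933)
  = −0.75 × (-0.470111) = 0.352583 substitutions/site.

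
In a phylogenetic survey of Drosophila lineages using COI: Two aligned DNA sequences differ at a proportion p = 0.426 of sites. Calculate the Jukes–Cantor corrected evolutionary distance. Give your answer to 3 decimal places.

0.629

d = −(3/4) ln(1 − 4p/3) = −0.75 ln(1 − 0.568) = −0.75 ln(0.432)
  = −0.75 × (-0.839330) = 0.629498 substitutions/site.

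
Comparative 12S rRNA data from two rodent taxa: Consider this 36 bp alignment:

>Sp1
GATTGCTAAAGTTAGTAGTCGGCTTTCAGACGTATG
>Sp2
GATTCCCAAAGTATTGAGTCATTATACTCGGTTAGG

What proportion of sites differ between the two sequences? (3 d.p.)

The sequences differ at 17 of 36 positions.
p = 17/36 = 0.472222… ≈ 0.472 (to 3 d.p.).

0.472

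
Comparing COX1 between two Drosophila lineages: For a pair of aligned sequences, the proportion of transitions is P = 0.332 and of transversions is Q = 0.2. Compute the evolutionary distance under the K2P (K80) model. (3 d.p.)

Under the Kimura two-parameter model, d = −½ ln(1 − 2P − Q) − ¼ ln(1 − 2Q).
1 − 2P − Q = 0.136, giving −½ ln(0.136) = 0.997550.
1 − 2Q = 0.6, giving −¼ ln(0.6) = 0.127706.
d = 0.997550 + 0.127706 = 1.125256.

1.125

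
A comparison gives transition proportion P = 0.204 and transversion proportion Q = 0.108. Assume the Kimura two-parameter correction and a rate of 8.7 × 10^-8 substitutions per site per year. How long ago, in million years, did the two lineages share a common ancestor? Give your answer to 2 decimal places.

2.43

Under the Kimura two-parameter model, d = −½ ln(1 − 2P − Q) − ¼ ln(1 − 2Q).
1 − 2P − Q = 0.484, giving −½ ln(0.484) = 0.362835.
1 − 2Q = 0.784, giving −¼ ln(0.784) = 0.060837.
d = 0.362835 + 0.060837 = 0.423672.
Under a molecular clock d = 2μt, so t = d/(2μ) = 0.423672 / (2 × 8.7 × 10^-8) = 2.43 million years.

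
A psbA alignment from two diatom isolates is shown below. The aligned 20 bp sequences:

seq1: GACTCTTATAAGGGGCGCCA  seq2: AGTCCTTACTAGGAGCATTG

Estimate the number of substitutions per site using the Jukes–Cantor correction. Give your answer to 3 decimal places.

0.991

The sequences differ at 11 of 20 sites, so p = 11/20 = 0.55.
d = −(3/4) ln(1 − 4p/3) = −0.75 ln(1 − 0.733333) = −0.75 ln(0.266667)
  = −0.75 × (-1.321755) = 0.991316 substitutions/site.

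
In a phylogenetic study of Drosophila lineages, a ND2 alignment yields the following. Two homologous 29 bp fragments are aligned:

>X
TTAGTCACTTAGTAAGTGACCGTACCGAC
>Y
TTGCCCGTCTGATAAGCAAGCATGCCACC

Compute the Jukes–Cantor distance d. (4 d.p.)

The sequences differ at 15 of 29 sites, so p = 15/29 ≈ 0.517241.
d = −(3/4) ln(1 − 4p/3) = −0.75 ln(1 − 0.689655) = −0.75 ln(0.310345)
  = −0.75 × (-1.170071) = 0.877553 substitutions/site.

0.8776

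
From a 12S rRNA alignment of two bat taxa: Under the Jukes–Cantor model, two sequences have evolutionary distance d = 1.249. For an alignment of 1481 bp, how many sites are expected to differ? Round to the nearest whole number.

Invert JC69: p = (3/4)(1 − e^(−4d/3)) = 0.75 × (1 − e^(-1.665333)) = 0.75 × (1 − 0.189128) = 0.608154.
Expected differing sites = pL ≈ 0.608154 × 1481 = 900.676074 ≈ 901.

901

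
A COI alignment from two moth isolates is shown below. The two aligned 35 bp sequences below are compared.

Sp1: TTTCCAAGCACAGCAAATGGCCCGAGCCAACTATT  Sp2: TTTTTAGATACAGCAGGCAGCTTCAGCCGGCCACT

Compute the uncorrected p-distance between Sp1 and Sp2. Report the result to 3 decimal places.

0.457

The sequences differ at 16 of 35 positions.
p = 16/35 = 0.457142… ≈ 0.457 (to 3 d.p.).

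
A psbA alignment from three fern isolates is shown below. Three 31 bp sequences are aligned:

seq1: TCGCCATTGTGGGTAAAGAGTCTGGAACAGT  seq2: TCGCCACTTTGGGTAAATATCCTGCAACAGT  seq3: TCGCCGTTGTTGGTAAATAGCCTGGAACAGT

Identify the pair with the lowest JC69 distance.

seq1–seq2: 6/31 differ, p = 0.194, d = 0.224.
seq1–seq3: 4/31 differ, p = 0.129, d = 0.142.
seq2–seq3: 6/31 differ, p = 0.194, d = 0.224.
The smallest distance is between seq1 and seq3.

seq1 and seq3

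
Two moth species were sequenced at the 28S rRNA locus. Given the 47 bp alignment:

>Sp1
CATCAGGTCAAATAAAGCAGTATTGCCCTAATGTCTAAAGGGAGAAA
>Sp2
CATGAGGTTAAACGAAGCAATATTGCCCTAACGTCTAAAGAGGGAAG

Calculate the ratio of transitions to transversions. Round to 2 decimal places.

Transitions are A↔G and C↔T; transversions are all other mismatches.
Transitions: 8. Transversions: 1.
R = 8/1 = 8.00.

8.00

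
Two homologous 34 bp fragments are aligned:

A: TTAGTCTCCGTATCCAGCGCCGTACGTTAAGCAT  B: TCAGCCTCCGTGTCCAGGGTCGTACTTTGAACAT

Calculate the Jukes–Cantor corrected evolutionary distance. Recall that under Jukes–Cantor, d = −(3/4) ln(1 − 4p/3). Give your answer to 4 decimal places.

0.2824

The sequences differ at 8 of 34 sites (2, 5, 12, 18, 20, 26, 29, 31), so p = 8/34 ≈ 0.235294.
d = −(3/4) ln(1 − 4p/3) = −0.75 ln(1 − 0.313725) = −0.75 ln(0.686275)
  = −0.75 × (-0.376477) = 0.282358 substitutions/site.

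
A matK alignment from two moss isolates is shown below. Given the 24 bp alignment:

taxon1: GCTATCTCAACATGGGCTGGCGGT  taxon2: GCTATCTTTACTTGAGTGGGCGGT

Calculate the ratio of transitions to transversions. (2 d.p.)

1.00

Transitions are A↔G and C↔T; transversions are all other mismatches.
Transitions: 3. Transversions: 3.
R = 3/3 = 1.00.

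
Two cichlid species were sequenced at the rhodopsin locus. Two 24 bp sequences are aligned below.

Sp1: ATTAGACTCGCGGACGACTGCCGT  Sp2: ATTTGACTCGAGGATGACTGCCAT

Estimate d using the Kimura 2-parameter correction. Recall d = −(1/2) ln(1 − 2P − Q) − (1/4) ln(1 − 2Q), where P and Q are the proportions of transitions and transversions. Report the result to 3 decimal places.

Of 24 sites, 2 differences are transitions and 2 are transversions, so P = 2/24 ≈ 0.083333 and Q = 2/24 ≈ 0.083333.
Under the Kimura two-parameter model, d = −½ ln(1 − 2P − Q) − ¼ ln(1 − 2Q).
1 − 2P − Q = 0.750001, giving −½ ln(0.750001) = 0.143840.
1 − 2Q = 0.833334, giving −¼ ln(0.833334) = 0.045580.
d = 0.143840 + 0.045580 = 0.189420.

0.189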